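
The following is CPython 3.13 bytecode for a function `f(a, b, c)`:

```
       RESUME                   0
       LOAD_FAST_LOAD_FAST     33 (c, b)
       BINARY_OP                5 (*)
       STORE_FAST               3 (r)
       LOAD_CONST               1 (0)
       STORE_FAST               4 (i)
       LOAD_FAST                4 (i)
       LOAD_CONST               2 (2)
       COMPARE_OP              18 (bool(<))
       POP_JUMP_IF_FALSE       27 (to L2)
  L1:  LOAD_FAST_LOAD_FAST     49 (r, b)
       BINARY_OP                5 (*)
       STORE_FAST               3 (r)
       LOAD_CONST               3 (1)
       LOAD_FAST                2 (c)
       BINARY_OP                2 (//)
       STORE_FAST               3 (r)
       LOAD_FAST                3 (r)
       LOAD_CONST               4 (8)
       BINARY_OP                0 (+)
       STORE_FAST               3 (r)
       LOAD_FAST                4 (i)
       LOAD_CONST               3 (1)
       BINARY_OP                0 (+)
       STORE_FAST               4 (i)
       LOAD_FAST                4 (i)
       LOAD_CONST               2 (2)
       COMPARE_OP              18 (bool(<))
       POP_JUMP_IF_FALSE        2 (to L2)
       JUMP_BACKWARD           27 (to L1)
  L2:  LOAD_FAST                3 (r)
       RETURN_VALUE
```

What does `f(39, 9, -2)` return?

7

LOAD_FAST_LOAD_FAST c,b → push -2,9. Stack: [-2, 9]
BINARY_OP * → -2 * 9 = -18. Stack: [-18]
STORE_FAST r → r=-18. Stack: []
LOAD_CONST → push 0. Stack: [0]
STORE_FAST i → i=0. Stack: []
LOAD_FAST i → push 0. Stack: [0]
LOAD_CONST → push 2. Stack: [0, 2]
COMPARE_OP bool(<) → 0 vs 2 = True. Stack: [True]
POP_JUMP_IF_FALSE → pop True; no jump. Stack: []
LOAD_FAST_LOAD_FAST r,b → push -18,9. Stack: [-18, 9]
BINARY_OP * → -18 * 9 = -162. Stack: [-162]
STORE_FAST r → r=-162. Stack: []
LOAD_CONST → push 1. Stack: [1]
LOAD_FAST c → push -2. Stack: [1, -2]
BINARY_OP // → 1 // -2 = -1. Stack: [-1]
STORE_FAST r → r=-1. Stack: []
LOAD_FAST r → push -1. Stack: [-1]
LOAD_CONST → push 8. Stack: [-1, 8]
BINARY_OP + → -1 + 8 = 7. Stack: [7]
STORE_FAST r → r=7. Stack: []
LOAD_FAST i → push 0. Stack: [0]
LOAD_CONST → push 1. Stack: [0, 1]
BINARY_OP + → 0 + 1 = 1. Stack: [1]
STORE_FAST i → i=1. Stack: []
LOAD_FAST i → push 1. Stack: [1]
LOAD_CONST → push 2. Stack: [1, 2]
COMPARE_OP bool(<) → 1 vs 2 = True. Stack: [True]
POP_JUMP_IF_FALSE → pop True; no jump. Stack: []
LOAD_FAST_LOAD_FAST r,b → push 7,9. Stack: [7, 9]
BINARY_OP * → 7 * 9 = 63. Stack: [63]
STORE_FAST r → r=63. Stack: []
LOAD_CONST → push 1. Stack: [1]
LOAD_FAST c → push -2. Stack: [1, -2]
BINARY_OP // → 1 // -2 = -1. Stack: [-1]
STORE_FAST r → r=-1. Stack: []
LOAD_FAST r → push -1. Stack: [-1]
LOAD_CONST → push 8. Stack: [-1, 8]
BINARY_OP + → -1 + 8 = 7. Stack: [7]
STORE_FAST r → r=7. Stack: []
LOAD_FAST i → push 1. Stack: [1]
LOAD_CONST → push 1. Stack: [1, 1]
BINARY_OP + → 1 + 1 = 2. Stack: [2]
STORE_FAST i → i=2. Stack: []
LOAD_FAST i → push 2. Stack: [2]
LOAD_CONST → push 2. Stack: [2, 2]
COMPARE_OP bool(<) → 2 vs 2 = False. Stack: [False]
POP_JUMP_IF_FALSE → pop False; jump. Stack: []
LOAD_FAST r → push 7. Stack: [7]
RETURN_VALUE → return 7.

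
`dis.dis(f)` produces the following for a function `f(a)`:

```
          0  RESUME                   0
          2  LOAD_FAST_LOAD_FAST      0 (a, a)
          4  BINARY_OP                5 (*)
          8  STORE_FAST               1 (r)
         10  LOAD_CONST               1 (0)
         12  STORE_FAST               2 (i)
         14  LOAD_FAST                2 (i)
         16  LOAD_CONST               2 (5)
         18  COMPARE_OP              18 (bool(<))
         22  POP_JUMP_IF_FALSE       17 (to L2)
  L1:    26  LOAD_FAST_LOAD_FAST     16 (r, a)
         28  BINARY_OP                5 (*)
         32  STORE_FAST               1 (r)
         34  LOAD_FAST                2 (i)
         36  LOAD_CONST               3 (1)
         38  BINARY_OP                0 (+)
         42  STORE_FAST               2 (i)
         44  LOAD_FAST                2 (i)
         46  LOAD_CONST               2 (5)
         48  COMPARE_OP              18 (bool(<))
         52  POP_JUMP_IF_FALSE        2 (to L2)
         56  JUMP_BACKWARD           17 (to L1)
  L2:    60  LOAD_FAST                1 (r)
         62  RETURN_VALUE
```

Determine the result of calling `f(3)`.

2187

LOAD_FAST_LOAD_FAST a,a → push 3,3
BINARY_OP * → 3 * 3 = 9
STORE_FAST r → r=9
LOAD_CONST → push 0
STORE_FAST i → i=0
LOAD_FAST i → push 0
LOAD_CONST → push 5
COMPARE_OP bool(<) → 0 vs 5 = True
POP_JUMP_IF_FALSE → pop True; no jump
LOAD_FAST_LOAD_FAST r,a → push 9,3
BINARY_OP * → 9 * 3 = 27
STORE_FAST r → r=27
LOAD_FAST i → push 0
LOAD_CONST → push 1
BINARY_OP + → 0 + 1 = 1
STORE_FAST i → i=1
LOAD_FAST i → push 1
LOAD_CONST → push 5
COMPARE_OP bool(<) → 1 vs 5 = True
POP_JUMP_IF_FALSE → pop True; no jump
LOAD_FAST_LOAD_FAST r,a → push 27,3
BINARY_OP * → 27 * 3 = 81
STORE_FAST r → r=81
LOAD_FAST i → push 1
LOAD_CONST → push 1
BINARY_OP + → 1 + 1 = 2
STORE_FAST i → i=2
LOAD_FAST i → push 2
LOAD_CONST → push 5
COMPARE_OP bool(<) → 2 vs 5 = True
POP_JUMP_IF_FALSE → pop True; no jump
LOAD_FAST_LOAD_FAST r,a → push 81,3
BINARY_OP * → 81 * 3 = 243
STORE_FAST r → r=243
LOAD_FAST i → push 2
LOAD_CONST → push 1
BINARY_OP + → 2 + 1 = 3
STORE_FAST i → i=3
LOAD_FAST i → push 3
LOAD_CONST → push 5
COMPARE_OP bool(<) → 3 vs 5 = True
POP_JUMP_IF_FALSE → pop True; no jump
LOAD_FAST_LOAD_FAST r,a → push 243,3
BINARY_OP * → 243 * 3 = 729
STORE_FAST r → r=729
LOAD_FAST i → push 3
LOAD_CONST → push 1
BINARY_OP + → 3 + 1 = 4
STORE_FAST i → i=4
LOAD_FAST i → push 4
LOAD_CONST → push 5
COMPARE_OP bool(<) → 4 vs 5 = True
POP_JUMP_IF_FALSE → pop True; no jump
LOAD_FAST_LOAD_FAST r,a → push 729,3
BINARY_OP * → 729 * 3 = 2187
STORE_FAST r → r=2187
LOAD_FAST i → push 4
LOAD_CONST → push 1
BINARY_OP + → 4 + 1 = 5
STORE_FAST i → i=5
LOAD_FAST i → push 5
LOAD_CONST → push 5
COMPARE_OP bool(<) → 5 vs 5 = False
POP_JUMP_IF_FALSE → pop False; jump
LOAD_FAST r → push 2187
RETURN_VALUE → return 2187.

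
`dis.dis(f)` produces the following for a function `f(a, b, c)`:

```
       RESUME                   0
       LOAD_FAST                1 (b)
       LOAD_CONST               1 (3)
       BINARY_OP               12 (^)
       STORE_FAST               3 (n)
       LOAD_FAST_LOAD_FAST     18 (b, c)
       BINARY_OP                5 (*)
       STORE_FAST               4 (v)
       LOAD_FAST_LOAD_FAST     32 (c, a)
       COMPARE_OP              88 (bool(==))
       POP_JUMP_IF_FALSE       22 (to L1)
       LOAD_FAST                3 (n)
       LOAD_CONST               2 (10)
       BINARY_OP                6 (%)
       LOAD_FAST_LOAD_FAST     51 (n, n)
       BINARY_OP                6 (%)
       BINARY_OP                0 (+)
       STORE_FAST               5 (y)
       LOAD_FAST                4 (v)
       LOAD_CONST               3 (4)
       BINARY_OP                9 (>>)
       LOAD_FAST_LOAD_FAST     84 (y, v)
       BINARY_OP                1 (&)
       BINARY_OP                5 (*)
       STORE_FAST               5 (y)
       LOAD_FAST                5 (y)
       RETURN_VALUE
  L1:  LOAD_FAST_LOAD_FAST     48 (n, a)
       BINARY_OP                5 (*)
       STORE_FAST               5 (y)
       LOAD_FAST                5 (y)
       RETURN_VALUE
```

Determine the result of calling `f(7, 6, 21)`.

LOAD_FAST b → push 6. Stack: [6]
LOAD_CONST → push 3. Stack: [6, 3]
BINARY_OP ^ → 6 ^ 3 = 5. Stack: [5]
STORE_FAST n → n=5. Stack: []
LOAD_FAST_LOAD_FAST b,c → push 6,21. Stack: [6, 21]
BINARY_OP * → 6 * 21 = 126. Stack: [126]
STORE_FAST v → v=126. Stack: []
LOAD_FAST_LOAD_FAST c,a → push 21,7. Stack: [21, 7]
COMPARE_OP bool(==) → 21 vs 7 = False. Stack: [False]
POP_JUMP_IF_FALSE → pop False; jump. Stack: []
LOAD_FAST_LOAD_FAST n,a → push 5,7. Stack: [5, 7]
BINARY_OP * → 5 * 7 = 35. Stack: [35]
STORE_FAST y → y=35. Stack: []
LOAD_FAST y → push 35. Stack: [35]
RETURN_VALUE → return 35.

35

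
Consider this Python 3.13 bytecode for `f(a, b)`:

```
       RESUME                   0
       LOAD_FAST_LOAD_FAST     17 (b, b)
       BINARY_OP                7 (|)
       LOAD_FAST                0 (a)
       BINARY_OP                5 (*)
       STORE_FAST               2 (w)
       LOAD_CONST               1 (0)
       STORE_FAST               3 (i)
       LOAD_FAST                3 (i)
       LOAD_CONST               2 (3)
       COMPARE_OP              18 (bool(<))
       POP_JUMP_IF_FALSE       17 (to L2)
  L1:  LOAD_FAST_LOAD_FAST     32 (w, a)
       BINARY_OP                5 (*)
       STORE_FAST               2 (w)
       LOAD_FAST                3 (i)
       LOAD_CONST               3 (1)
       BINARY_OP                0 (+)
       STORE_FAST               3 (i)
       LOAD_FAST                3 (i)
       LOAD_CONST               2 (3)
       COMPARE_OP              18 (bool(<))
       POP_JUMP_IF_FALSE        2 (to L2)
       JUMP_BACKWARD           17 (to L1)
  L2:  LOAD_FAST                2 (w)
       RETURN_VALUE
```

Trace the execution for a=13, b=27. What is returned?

771147

LOAD_FAST_LOAD_FAST b,b → push 27,27. Stack: [27, 27]
BINARY_OP | → 27 | 27 = 27. Stack: [27]
LOAD_FAST a → push 13. Stack: [27, 13]
BINARY_OP * → 27 * 13 = 351. Stack: [351]
STORE_FAST w → w=351. Stack: []
LOAD_CONST → push 0. Stack: [0]
STORE_FAST i → i=0. Stack: []
LOAD_FAST i → push 0. Stack: [0]
LOAD_CONST → push 3. Stack: [0, 3]
COMPARE_OP bool(<) → 0 vs 3 = True. Stack: [True]
POP_JUMP_IF_FALSE → pop True; no jump. Stack: []
LOAD_FAST_LOAD_FAST w,a → push 351,13. Stack: [351, 13]
BINARY_OP * → 351 * 13 = 4563. Stack: [4563]
STORE_FAST w → w=4563. Stack: []
LOAD_FAST i → push 0. Stack: [0]
LOAD_CONST → push 1. Stack: [0, 1]
BINARY_OP + → 0 + 1 = 1. Stack: [1]
STORE_FAST i → i=1. Stack: []
LOAD_FAST i → push 1. Stack: [1]
LOAD_CONST → push 3. Stack: [1, 3]
COMPARE_OP bool(<) → 1 vs 3 = True. Stack: [True]
POP_JUMP_IF_FALSE → pop True; no jump. Stack: []
LOAD_FAST_LOAD_FAST w,a → push 4563,13. Stack: [4563, 13]
BINARY_OP * → 4563 * 13 = 59319. Stack: [59319]
STORE_FAST w → w=59319. Stack: []
LOAD_FAST i → push 1. Stack: [1]
LOAD_CONST → push 1. Stack: [1, 1]
BINARY_OP + → 1 + 1 = 2. Stack: [2]
STORE_FAST i → i=2. Stack: []
LOAD_FAST i → push 2. Stack: [2]
LOAD_CONST → push 3. Stack: [2, 3]
COMPARE_OP bool(<) → 2 vs 3 = True. Stack: [True]
POP_JUMP_IF_FALSE → pop True; no jump. Stack: []
LOAD_FAST_LOAD_FAST w,a → push 59319,13. Stack: [59319, 13]
BINARY_OP * → 59319 * 13 = 771147. Stack: [771147]
STORE_FAST w → w=771147. Stack: []
LOAD_FAST i → push 2. Stack: [2]
LOAD_CONST → push 1. Stack: [2, 1]
BINARY_OP + → 2 + 1 = 3. Stack: [3]
STORE_FAST i → i=3. Stack: []
LOAD_FAST i → push 3. Stack: [3]
LOAD_CONST → push 3. Stack: [3, 3]
COMPARE_OP bool(<) → 3 vs 3 = False. Stack: [False]
POP_JUMP_IF_FALSE → pop False; jump. Stack: []
LOAD_FAST w → push 771147. Stack: [771147]
RETURN_VALUE → return 771147.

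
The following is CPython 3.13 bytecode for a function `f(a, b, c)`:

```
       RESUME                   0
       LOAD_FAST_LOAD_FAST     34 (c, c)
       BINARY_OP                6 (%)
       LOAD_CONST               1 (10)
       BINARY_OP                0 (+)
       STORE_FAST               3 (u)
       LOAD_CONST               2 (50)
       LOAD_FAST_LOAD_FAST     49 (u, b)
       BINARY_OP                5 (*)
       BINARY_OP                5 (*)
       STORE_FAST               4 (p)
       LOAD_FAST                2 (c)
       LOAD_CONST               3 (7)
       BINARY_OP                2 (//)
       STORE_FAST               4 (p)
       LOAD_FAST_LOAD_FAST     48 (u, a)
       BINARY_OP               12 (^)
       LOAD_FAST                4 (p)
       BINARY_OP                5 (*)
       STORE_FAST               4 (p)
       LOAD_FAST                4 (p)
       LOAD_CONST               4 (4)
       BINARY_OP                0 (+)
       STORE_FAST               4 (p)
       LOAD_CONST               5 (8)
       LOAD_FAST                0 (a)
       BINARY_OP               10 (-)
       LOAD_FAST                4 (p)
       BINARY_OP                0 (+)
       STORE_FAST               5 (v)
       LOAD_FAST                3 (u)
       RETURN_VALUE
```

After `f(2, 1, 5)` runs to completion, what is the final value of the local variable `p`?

LOAD_FAST_LOAD_FAST c,c → push 5,5. Stack: [5, 5]
BINARY_OP % → 5 % 5 = 0. Stack: [0]
LOAD_CONST → push 10. Stack: [0, 10]
BINARY_OP + → 0 + 10 = 10. Stack: [10]
STORE_FAST u → u=10. Stack: []
LOAD_CONST → push 50. Stack: [50]
LOAD_FAST_LOAD_FAST u,b → push 10,1. Stack: [50, 10, 1]
BINARY_OP * → 10 * 1 = 10. Stack: [50, 10]
BINARY_OP * → 50 * 10 = 500. Stack: [500]
STORE_FAST p → p=500. Stack: []
LOAD_FAST c → push 5. Stack: [5]
LOAD_CONST → push 7. Stack: [5, 7]
BINARY_OP // → 5 // 7 = 0. Stack: [0]
STORE_FAST p → p=0. Stack: []
LOAD_FAST_LOAD_FAST u,a → push 10,2. Stack: [10, 2]
BINARY_OP ^ → 10 ^ 2 = 8. Stack: [8]
LOAD_FAST p → push 0. Stack: [8, 0]
BINARY_OP * → 8 * 0 = 0. Stack: [0]
STORE_FAST p → p=0. Stack: []
LOAD_FAST p → push 0. Stack: [0]
LOAD_CONST → push 4. Stack: [0, 4]
BINARY_OP + → 0 + 4 = 4. Stack: [4]
STORE_FAST p → p=4. Stack: []
LOAD_CONST → push 8. Stack: [8]
LOAD_FAST a → push 2. Stack: [8, 2]
BINARY_OP - → 8 - 2 = 6. Stack: [6]
LOAD_FAST p → push 4. Stack: [6, 4]
BINARY_OP + → 6 + 4 = 10. Stack: [10]
STORE_FAST v → v=10. Stack: []
LOAD_FAST u → push 10. Stack: [10]
RETURN_VALUE → return 10.

4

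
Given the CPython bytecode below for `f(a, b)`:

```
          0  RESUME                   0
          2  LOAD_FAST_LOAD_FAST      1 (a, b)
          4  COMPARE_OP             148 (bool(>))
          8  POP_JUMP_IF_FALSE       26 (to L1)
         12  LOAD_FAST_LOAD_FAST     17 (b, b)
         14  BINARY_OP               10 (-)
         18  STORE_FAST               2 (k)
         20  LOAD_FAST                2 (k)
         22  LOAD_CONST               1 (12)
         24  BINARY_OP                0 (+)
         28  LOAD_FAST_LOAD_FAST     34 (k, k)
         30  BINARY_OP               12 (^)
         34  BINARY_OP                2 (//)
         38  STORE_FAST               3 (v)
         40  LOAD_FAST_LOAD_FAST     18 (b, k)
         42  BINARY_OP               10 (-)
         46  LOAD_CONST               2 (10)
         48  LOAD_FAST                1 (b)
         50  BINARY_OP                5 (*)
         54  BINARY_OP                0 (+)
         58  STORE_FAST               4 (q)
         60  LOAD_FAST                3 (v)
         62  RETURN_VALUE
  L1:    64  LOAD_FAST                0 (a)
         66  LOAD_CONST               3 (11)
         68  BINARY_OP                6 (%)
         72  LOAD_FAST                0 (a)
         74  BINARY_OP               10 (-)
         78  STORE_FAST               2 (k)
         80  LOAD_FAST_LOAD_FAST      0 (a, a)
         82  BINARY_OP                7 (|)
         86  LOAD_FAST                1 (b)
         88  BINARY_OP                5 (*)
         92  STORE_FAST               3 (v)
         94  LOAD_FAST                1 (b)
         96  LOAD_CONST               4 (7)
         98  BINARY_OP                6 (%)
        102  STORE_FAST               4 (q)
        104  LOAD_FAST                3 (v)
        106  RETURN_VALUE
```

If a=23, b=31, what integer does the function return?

LOAD_FAST_LOAD_FAST a,b → push 23,31. Stack: [23, 31]
COMPARE_OP bool(>) → 23 vs 31 = False. Stack: [False]
POP_JUMP_IF_FALSE → pop False; jump. Stack: []
LOAD_FAST a → push 23. Stack: [23]
LOAD_CONST → push 11. Stack: [23, 11]
BINARY_OP % → 23 % 11 = 1. Stack: [1]
LOAD_FAST a → push 23. Stack: [1, 23]
BINARY_OP - → 1 - 23 = -22. Stack: [-22]
STORE_FAST k → k=-22. Stack: []
LOAD_FAST_LOAD_FAST a,a → push 23,23. Stack: [23, 23]
BINARY_OP | → 23 | 23 = 23. Stack: [23]
LOAD_FAST b → push 31. Stack: [23, 31]
BINARY_OP * → 23 * 31 = 713. Stack: [713]
STORE_FAST v → v=713. Stack: []
LOAD_FAST b → push 31. Stack: [31]
LOAD_CONST → push 7. Stack: [31, 7]
BINARY_OP % → 31 % 7 = 3. Stack: [3]
STORE_FAST q → q=3. Stack: []
LOAD_FAST v → push 713. Stack: [713]
RETURN_VALUE → return 713.

713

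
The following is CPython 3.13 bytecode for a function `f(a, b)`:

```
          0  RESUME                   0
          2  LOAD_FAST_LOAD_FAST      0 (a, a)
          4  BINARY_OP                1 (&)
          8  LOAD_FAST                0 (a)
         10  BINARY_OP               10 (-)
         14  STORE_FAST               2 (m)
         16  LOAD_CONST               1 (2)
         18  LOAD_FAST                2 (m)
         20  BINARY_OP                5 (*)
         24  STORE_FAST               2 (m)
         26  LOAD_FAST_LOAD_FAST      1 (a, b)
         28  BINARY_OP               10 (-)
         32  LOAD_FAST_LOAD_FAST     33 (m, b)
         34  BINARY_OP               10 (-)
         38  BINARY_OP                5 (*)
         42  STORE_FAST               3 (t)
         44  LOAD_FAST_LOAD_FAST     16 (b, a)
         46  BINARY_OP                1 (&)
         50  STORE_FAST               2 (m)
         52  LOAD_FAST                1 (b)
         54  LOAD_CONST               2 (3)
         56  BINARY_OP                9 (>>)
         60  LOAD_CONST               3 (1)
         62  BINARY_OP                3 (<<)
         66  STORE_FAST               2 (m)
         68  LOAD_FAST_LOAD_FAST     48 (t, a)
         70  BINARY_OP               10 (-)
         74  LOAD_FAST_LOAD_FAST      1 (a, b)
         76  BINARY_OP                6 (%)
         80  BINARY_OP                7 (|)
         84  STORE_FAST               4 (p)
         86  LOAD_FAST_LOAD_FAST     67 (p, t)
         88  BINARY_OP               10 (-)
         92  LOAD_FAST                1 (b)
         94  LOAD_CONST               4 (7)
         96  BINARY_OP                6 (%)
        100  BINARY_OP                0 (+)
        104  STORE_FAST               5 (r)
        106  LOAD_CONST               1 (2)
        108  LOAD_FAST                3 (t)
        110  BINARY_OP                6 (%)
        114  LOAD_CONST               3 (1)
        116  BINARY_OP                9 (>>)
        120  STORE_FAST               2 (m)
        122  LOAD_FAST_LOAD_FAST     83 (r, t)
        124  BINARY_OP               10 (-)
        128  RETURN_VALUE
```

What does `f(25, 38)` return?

LOAD_FAST_LOAD_FAST a,a → push 25,25. Stack: [25, 25]
BINARY_OP & → 25 & 25 = 25. Stack: [25]
LOAD_FAST a → push 25. Stack: [25, 25]
BINARY_OP - → 25 - 25 = 0. Stack: [0]
STORE_FAST m → m=0. Stack: []
LOAD_CONST → push 2. Stack: [2]
LOAD_FAST m → push 0. Stack: [2, 0]
BINARY_OP * → 2 * 0 = 0. Stack: [0]
STORE_FAST m → m=0. Stack: []
LOAD_FAST_LOAD_FAST a,b → push 25,38. Stack: [25, 38]
BINARY_OP - → 25 - 38 = -13. Stack: [-13]
LOAD_FAST_LOAD_FAST m,b → push 0,38. Stack: [-13, 0, 38]
BINARY_OP - → 0 - 38 = -38. Stack: [-13, -38]
BINARY_OP * → -13 * -38 = 494. Stack: [494]
STORE_FAST t → t=494. Stack: []
LOAD_FAST_LOAD_FAST b,a → push 38,25. Stack: [38, 25]
BINARY_OP & → 38 & 25 = 0. Stack: [0]
STORE_FAST m → m=0. Stack: []
LOAD_FAST b → push 38. Stack: [38]
LOAD_CONST → push 3. Stack: [38, 3]
BINARY_OP >> → 38 >> 3 = 4. Stack: [4]
LOAD_CONST → push 1. Stack: [4, 1]
BINARY_OP << → 4 << 1 = 8. Stack: [8]
STORE_FAST m → m=8. Stack: []
LOAD_FAST_LOAD_FAST t,a → push 494,25. Stack: [494, 25]
BINARY_OP - → 494 - 25 = 469. Stack: [469]
LOAD_FAST_LOAD_FAST a,b → push 25,38. Stack: [469, 25, 38]
BINARY_OP % → 25 % 38 = 25. Stack: [469, 25]
BINARY_OP | → 469 | 25 = 477. Stack: [477]
STORE_FAST p → p=477. Stack: []
LOAD_FAST_LOAD_FAST p,t → push 477,494. Stack: [477, 494]
BINARY_OP - → 477 - 494 = -17. Stack: [-17]
LOAD_FAST b → push 38. Stack: [-17, 38]
LOAD_CONST → push 7. Stack: [-17, 38, 7]
BINARY_OP % → 38 % 7 = 3. Stack: [-17, 3]
BINARY_OP + → -17 + 3 = -14. Stack: [-14]
STORE_FAST r → r=-14. Stack: []
LOAD_CONST → push 2. Stack: [2]
LOAD_FAST t → push 494. Stack: [2, 494]
BINARY_OP % → 2 % 494 = 2. Stack: [2]
LOAD_CONST → push 1. Stack: [2, 1]
BINARY_OP >> → 2 >> 1 = 1. Stack: [1]
STORE_FAST m → m=1. Stack: []
LOAD_FAST_LOAD_FAST r,t → push -14,494. Stack: [-14, 494]
BINARY_OP - → -14 - 494 = -508. Stack: [-508]
RETURN_VALUE → return -508.

-508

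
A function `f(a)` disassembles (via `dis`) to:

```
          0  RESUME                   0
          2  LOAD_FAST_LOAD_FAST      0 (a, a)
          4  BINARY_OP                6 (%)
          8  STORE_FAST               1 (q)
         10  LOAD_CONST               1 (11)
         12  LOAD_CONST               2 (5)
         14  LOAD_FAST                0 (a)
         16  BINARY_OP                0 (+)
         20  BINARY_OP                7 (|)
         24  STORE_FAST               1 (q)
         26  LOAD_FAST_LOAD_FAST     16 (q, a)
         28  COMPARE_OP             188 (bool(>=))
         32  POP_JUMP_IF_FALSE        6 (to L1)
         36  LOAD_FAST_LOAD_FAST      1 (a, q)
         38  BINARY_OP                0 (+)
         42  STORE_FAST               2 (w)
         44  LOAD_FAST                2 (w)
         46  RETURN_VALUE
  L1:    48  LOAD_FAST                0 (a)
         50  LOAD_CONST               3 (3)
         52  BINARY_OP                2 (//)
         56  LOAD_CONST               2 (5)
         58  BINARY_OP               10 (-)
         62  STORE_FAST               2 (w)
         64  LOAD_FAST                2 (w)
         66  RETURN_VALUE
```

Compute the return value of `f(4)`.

LOAD_FAST_LOAD_FAST a,a → push 4,4. Stack: [4, 4]
BINARY_OP % → 4 % 4 = 0. Stack: [0]
STORE_FAST q → q=0. Stack: []
LOAD_CONST → push 11. Stack: [11]
LOAD_CONST → push 5. Stack: [11, 5]
LOAD_FAST a → push 4. Stack: [11, 5, 4]
BINARY_OP + → 5 + 4 = 9. Stack: [11, 9]
BINARY_OP | → 11 | 9 = 11. Stack: [11]
STORE_FAST q → q=11. Stack: []
LOAD_FAST_LOAD_FAST q,a → push 11,4. Stack: [11, 4]
COMPARE_OP bool(>=) → 11 vs 4 = True. Stack: [True]
POP_JUMP_IF_FALSE → pop True; no jump. Stack: []
LOAD_FAST_LOAD_FAST a,q → push 4,11. Stack: [4, 11]
BINARY_OP + → 4 + 11 = 15. Stack: [15]
STORE_FAST w → w=15. Stack: []
LOAD_FAST w → push 15. Stack: [15]
RETURN_VALUE → return 15.

15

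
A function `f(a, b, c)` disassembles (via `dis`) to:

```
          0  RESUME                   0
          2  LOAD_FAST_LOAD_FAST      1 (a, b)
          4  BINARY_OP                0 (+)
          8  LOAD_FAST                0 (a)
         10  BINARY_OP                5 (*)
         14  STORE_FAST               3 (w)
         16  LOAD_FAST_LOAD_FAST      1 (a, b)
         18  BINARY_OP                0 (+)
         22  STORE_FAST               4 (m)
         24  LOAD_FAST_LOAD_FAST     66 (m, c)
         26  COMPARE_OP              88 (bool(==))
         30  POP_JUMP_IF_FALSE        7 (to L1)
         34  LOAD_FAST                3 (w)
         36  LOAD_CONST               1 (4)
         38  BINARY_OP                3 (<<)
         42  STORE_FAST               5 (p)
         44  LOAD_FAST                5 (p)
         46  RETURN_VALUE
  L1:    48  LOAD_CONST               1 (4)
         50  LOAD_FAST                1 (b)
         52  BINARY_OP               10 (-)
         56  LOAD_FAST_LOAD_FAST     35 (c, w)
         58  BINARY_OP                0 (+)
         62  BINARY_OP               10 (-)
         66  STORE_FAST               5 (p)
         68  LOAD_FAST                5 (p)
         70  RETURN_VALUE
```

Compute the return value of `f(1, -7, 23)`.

LOAD_FAST_LOAD_FAST a,b → push 1,-7. Stack: [1, -7]
BINARY_OP + → 1 + -7 = -6. Stack: [-6]
LOAD_FAST a → push 1. Stack: [-6, 1]
BINARY_OP * → -6 * 1 = -6. Stack: [-6]
STORE_FAST w → w=-6. Stack: []
LOAD_FAST_LOAD_FAST a,b → push 1,-7. Stack: [1, -7]
BINARY_OP + → 1 + -7 = -6. Stack: [-6]
STORE_FAST m → m=-6. Stack: []
LOAD_FAST_LOAD_FAST m,c → push -6,23. Stack: [-6, 23]
COMPARE_OP bool(==) → -6 vs 23 = False. Stack: [False]
POP_JUMP_IF_FALSE → pop False; jump. Stack: []
LOAD_CONST → push 4. Stack: [4]
LOAD_FAST b → push -7. Stack: [4, -7]
BINARY_OP - → 4 - -7 = 11. Stack: [11]
LOAD_FAST_LOAD_FAST c,w → push 23,-6. Stack: [11, 23, -6]
BINARY_OP + → 23 + -6 = 17. Stack: [11, 17]
BINARY_OP - → 11 - 17 = -6. Stack: [-6]
STORE_FAST p → p=-6. Stack: []
LOAD_FAST p → push -6. Stack: [-6]
RETURN_VALUE → return -6.

-6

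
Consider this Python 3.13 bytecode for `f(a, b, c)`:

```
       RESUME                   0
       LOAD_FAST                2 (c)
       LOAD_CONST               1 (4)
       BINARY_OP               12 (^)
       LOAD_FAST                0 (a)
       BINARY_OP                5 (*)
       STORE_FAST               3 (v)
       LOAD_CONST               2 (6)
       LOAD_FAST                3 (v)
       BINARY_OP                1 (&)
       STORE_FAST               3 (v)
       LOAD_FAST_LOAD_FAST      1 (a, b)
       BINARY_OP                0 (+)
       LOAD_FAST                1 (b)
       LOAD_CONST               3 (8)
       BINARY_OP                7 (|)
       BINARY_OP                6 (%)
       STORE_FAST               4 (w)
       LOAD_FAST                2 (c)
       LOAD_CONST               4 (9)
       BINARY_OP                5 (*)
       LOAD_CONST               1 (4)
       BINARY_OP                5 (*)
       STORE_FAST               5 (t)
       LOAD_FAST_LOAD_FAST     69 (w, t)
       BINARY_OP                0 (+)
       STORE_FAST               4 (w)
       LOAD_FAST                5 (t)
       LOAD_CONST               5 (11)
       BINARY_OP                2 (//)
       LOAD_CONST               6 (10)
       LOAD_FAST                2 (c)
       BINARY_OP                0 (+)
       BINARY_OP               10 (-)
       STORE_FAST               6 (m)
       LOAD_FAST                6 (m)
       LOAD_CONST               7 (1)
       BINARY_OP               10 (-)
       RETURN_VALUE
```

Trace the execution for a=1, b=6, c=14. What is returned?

20

LOAD_FAST c → push 14. Stack: [14]
LOAD_CONST → push 4. Stack: [14, 4]
BINARY_OP ^ → 14 ^ 4 = 10. Stack: [10]
LOAD_FAST a → push 1. Stack: [10, 1]
BINARY_OP * → 10 * 1 = 10. Stack: [10]
STORE_FAST v → v=10. Stack: []
LOAD_CONST → push 6. Stack: [6]
LOAD_FAST v → push 10. Stack: [6, 10]
BINARY_OP & → 6 & 10 = 2. Stack: [2]
STORE_FAST v → v=2. Stack: []
LOAD_FAST_LOAD_FAST a,b → push 1,6. Stack: [1, 6]
BINARY_OP + → 1 + 6 = 7. Stack: [7]
LOAD_FAST b → push 6. Stack: [7, 6]
LOAD_CONST → push 8. Stack: [7, 6, 8]
BINARY_OP | → 6 | 8 = 14. Stack: [7, 14]
BINARY_OP % → 7 % 14 = 7. Stack: [7]
STORE_FAST w → w=7. Stack: []
LOAD_FAST c → push 14. Stack: [14]
LOAD_CONST → push 9. Stack: [14, 9]
BINARY_OP * → 14 * 9 = 126. Stack: [126]
LOAD_CONST → push 4. Stack: [126, 4]
BINARY_OP * → 126 * 4 = 504. Stack: [504]
STORE_FAST t → t=504. Stack: []
LOAD_FAST_LOAD_FAST w,t → push 7,504. Stack: [7, 504]
BINARY_OP + → 7 + 504 = 511. Stack: [511]
STORE_FAST w → w=511. Stack: []
LOAD_FAST t → push 504. Stack: [504]
LOAD_CONST → push 11. Stack: [504, 11]
BINARY_OP // → 504 // 11 = 45. Stack: [45]
LOAD_CONST → push 10. Stack: [45, 10]
LOAD_FAST c → push 14. Stack: [45, 10, 14]
BINARY_OP + → 10 + 14 = 24. Stack: [45, 24]
BINARY_OP - → 45 - 24 = 21. Stack: [21]
STORE_FAST m → m=21. Stack: []
LOAD_FAST m → push 21. Stack: [21]
LOAD_CONST → push 1. Stack: [21, 1]
BINARY_OP - → 21 - 1 = 20. Stack: [20]
RETURN_VALUE → return 20.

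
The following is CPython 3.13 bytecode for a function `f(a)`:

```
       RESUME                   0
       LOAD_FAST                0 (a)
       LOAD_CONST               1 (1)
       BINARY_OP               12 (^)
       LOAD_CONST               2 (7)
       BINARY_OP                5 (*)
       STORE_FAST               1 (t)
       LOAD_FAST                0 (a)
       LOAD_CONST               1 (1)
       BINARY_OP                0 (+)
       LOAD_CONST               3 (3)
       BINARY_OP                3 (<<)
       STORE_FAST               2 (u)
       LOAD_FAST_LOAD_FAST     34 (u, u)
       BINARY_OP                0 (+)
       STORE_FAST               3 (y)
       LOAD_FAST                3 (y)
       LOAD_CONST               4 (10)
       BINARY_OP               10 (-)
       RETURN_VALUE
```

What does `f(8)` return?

LOAD_FAST a → push 8. Stack: [8]
LOAD_CONST → push 1. Stack: [8, 1]
BINARY_OP ^ → 8 ^ 1 = 9. Stack: [9]
LOAD_CONST → push 7. Stack: [9, 7]
BINARY_OP * → 9 * 7 = 63. Stack: [63]
STORE_FAST t → t=63. Stack: []
LOAD_FAST a → push 8. Stack: [8]
LOAD_CONST → push 1. Stack: [8, 1]
BINARY_OP + → 8 + 1 = 9. Stack: [9]
LOAD_CONST → push 3. Stack: [9, 3]
BINARY_OP << → 9 << 3 = 72. Stack: [72]
STORE_FAST u → u=72. Stack: []
LOAD_FAST_LOAD_FAST u,u → push 72,72. Stack: [72, 72]
BINARY_OP + → 72 + 72 = 144. Stack: [144]
STORE_FAST y → y=144. Stack: []
LOAD_FAST y → push 144. Stack: [144]
LOAD_CONST → push 10. Stack: [144, 10]
BINARY_OP - → 144 - 10 = 134. Stack: [134]
RETURN_VALUE → return 134.

134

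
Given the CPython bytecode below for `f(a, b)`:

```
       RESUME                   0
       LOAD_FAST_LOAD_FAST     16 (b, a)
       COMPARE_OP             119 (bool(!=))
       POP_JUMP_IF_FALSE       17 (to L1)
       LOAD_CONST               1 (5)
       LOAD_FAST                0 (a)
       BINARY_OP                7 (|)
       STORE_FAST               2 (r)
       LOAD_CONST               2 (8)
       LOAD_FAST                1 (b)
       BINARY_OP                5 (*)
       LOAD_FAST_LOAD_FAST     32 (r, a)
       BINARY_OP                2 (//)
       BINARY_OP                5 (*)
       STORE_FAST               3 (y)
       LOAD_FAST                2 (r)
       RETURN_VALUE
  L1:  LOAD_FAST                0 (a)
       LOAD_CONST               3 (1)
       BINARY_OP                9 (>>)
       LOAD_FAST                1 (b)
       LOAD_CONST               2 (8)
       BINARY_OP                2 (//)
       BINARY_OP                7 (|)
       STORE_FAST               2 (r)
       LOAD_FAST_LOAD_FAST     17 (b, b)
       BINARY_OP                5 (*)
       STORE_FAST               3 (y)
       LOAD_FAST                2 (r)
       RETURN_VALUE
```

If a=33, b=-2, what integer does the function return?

LOAD_FAST_LOAD_FAST b,a → push -2,33. Stack: [-2, 33]
COMPARE_OP bool(!=) → -2 vs 33 = True. Stack: [True]
POP_JUMP_IF_FALSE → pop True; no jump. Stack: []
LOAD_CONST → push 5. Stack: [5]
LOAD_FAST a → push 33. Stack: [5, 33]
BINARY_OP | → 5 | 33 = 37. Stack: [37]
STORE_FAST r → r=37. Stack: []
LOAD_CONST → push 8. Stack: [8]
LOAD_FAST b → push -2. Stack: [8, -2]
BINARY_OP * → 8 * -2 = -16. Stack: [-16]
LOAD_FAST_LOAD_FAST r,a → push 37,33. Stack: [-16, 37, 33]
BINARY_OP // → 37 // 33 = 1. Stack: [-16, 1]
BINARY_OP * → -16 * 1 = -16. Stack: [-16]
STORE_FAST y → y=-16. Stack: []
LOAD_FAST r → push 37. Stack: [37]
RETURN_VALUE → return 37.

37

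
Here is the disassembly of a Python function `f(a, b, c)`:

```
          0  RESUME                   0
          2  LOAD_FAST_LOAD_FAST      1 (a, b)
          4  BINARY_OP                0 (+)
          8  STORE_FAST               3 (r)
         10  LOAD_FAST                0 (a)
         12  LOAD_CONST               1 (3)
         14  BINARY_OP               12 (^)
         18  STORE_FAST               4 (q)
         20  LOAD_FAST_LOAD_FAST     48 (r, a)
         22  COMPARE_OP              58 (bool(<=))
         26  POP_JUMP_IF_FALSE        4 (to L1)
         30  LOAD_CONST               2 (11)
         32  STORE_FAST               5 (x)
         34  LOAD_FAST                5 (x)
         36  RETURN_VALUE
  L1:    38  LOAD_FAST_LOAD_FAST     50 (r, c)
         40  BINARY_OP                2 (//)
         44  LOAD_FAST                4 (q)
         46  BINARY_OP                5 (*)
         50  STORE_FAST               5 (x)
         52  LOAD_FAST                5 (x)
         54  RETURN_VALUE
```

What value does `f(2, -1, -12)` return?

LOAD_FAST_LOAD_FAST a,b → push 2,-1. Stack: [2, -1]
BINARY_OP + → 2 + -1 = 1. Stack: [1]
STORE_FAST r → r=1. Stack: []
LOAD_FAST a → push 2. Stack: [2]
LOAD_CONST → push 3. Stack: [2, 3]
BINARY_OP ^ → 2 ^ 3 = 1. Stack: [1]
STORE_FAST q → q=1. Stack: []
LOAD_FAST_LOAD_FAST r,a → push 1,2. Stack: [1, 2]
COMPARE_OP bool(<=) → 1 vs 2 = True. Stack: [True]
POP_JUMP_IF_FALSE → pop True; no jump. Stack: []
LOAD_CONST → push 11. Stack: [11]
STORE_FAST x → x=11. Stack: []
LOAD_FAST x → push 11. Stack: [11]
RETURN_VALUE → return 11.

11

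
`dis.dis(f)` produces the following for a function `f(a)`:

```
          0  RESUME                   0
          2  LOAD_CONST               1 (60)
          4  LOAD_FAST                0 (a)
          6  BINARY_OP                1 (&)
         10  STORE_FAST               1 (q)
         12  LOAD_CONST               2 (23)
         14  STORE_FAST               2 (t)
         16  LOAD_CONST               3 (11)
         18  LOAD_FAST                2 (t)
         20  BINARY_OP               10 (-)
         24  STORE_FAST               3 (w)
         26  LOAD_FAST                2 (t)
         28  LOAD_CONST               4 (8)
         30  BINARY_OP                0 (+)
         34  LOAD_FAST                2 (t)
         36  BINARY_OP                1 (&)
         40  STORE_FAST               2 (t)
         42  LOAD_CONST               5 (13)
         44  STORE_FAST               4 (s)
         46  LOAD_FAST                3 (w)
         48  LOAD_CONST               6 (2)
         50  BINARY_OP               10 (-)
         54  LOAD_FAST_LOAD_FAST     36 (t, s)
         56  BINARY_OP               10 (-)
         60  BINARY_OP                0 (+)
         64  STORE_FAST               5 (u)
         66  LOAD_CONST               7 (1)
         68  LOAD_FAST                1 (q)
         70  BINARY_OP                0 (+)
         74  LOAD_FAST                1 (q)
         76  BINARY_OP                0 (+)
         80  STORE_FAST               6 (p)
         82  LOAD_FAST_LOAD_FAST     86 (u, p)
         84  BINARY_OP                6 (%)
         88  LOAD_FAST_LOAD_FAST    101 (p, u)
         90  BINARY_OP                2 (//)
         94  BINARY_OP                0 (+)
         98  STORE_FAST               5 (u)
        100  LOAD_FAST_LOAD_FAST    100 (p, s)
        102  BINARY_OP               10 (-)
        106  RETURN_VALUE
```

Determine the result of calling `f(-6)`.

LOAD_CONST → push 60. Stack: [60]
LOAD_FAST a → push -6. Stack: [60, -6]
BINARY_OP & → 60 & -6 = 56. Stack: [56]
STORE_FAST q → q=56. Stack: []
LOAD_CONST → push 23. Stack: [23]
STORE_FAST t → t=23. Stack: []
LOAD_CONST → push 11. Stack: [11]
LOAD_FAST t → push 23. Stack: [11, 23]
BINARY_OP - → 11 - 23 = -12. Stack: [-12]
STORE_FAST w → w=-12. Stack: []
LOAD_FAST t → push 23. Stack: [23]
LOAD_CONST → push 8. Stack: [23, 8]
BINARY_OP + → 23 + 8 = 31. Stack: [31]
LOAD_FAST t → push 23. Stack: [31, 23]
BINARY_OP & → 31 & 23 = 23. Stack: [23]
STORE_FAST t → t=23. Stack: []
LOAD_CONST → push 13. Stack: [13]
STORE_FAST s → s=13. Stack: []
LOAD_FAST w → push -12. Stack: [-12]
LOAD_CONST → push 2. Stack: [-12, 2]
BINARY_OP - → -12 - 2 = -14. Stack: [-14]
LOAD_FAST_LOAD_FAST t,s → push 23,13. Stack: [-14, 23, 13]
BINARY_OP - → 23 - 13 = 10. Stack: [-14, 10]
BINARY_OP + → -14 + 10 = -4. Stack: [-4]
STORE_FAST u → u=-4. Stack: []
LOAD_CONST → push 1. Stack: [1]
LOAD_FAST q → push 56. Stack: [1, 56]
BINARY_OP + → 1 + 56 = 57. Stack: [57]
LOAD_FAST q → push 56. Stack: [57, 56]
BINARY_OP + → 57 + 56 = 113. Stack: [113]
STORE_FAST p → p=113. Stack: []
LOAD_FAST_LOAD_FAST u,p → push -4,113. Stack: [-4, 113]
BINARY_OP % → -4 % 113 = 109. Stack: [109]
LOAD_FAST_LOAD_FAST p,u → push 113,-4. Stack: [109, 113, -4]
BINARY_OP // → 113 // -4 = -29. Stack: [109, -29]
BINARY_OP + → 109 + -29 = 80. Stack: [80]
STORE_FAST u → u=80. Stack: []
LOAD_FAST_LOAD_FAST p,s → push 113,13. Stack: [113, 13]
BINARY_OP - → 113 - 13 = 100. Stack: [100]
RETURN_VALUE → return 100.

100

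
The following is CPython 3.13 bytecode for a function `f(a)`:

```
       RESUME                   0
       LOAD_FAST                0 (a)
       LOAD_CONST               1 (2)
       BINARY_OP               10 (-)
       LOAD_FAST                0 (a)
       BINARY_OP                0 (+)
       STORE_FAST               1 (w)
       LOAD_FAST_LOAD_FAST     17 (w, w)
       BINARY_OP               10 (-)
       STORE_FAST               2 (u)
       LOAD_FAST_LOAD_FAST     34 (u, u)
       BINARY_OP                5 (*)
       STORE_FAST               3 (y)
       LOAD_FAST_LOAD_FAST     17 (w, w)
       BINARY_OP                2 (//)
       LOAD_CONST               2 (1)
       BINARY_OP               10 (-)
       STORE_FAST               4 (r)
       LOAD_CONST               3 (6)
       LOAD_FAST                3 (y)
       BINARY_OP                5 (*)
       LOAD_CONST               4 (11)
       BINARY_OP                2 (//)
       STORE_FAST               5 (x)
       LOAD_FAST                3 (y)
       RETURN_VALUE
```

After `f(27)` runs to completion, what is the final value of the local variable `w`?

52

LOAD_FAST a → push 27. Stack: [27]
LOAD_CONST → push 2. Stack: [27, 2]
BINARY_OP - → 27 - 2 = 25. Stack: [25]
LOAD_FAST a → push 27. Stack: [25, 27]
BINARY_OP + → 25 + 27 = 52. Stack: [52]
STORE_FAST w → w=52. Stack: []
LOAD_FAST_LOAD_FAST w,w → push 52,52. Stack: [52, 52]
BINARY_OP - → 52 - 52 = 0. Stack: [0]
STORE_FAST u → u=0. Stack: []
LOAD_FAST_LOAD_FAST u,u → push 0,0. Stack: [0, 0]
BINARY_OP * → 0 * 0 = 0. Stack: [0]
STORE_FAST y → y=0. Stack: []
LOAD_FAST_LOAD_FAST w,w → push 52,52. Stack: [52, 52]
BINARY_OP // → 52 // 52 = 1. Stack: [1]
LOAD_CONST → push 1. Stack: [1, 1]
BINARY_OP - → 1 - 1 = 0. Stack: [0]
STORE_FAST r → r=0. Stack: []
LOAD_CONST → push 6. Stack: [6]
LOAD_FAST y → push 0. Stack: [6, 0]
BINARY_OP * → 6 * 0 = 0. Stack: [0]
LOAD_CONST → push 11. Stack: [0, 11]
BINARY_OP // → 0 // 11 = 0. Stack: [0]
STORE_FAST x → x=0. Stack: []
LOAD_FAST y → push 0. Stack: [0]
RETURN_VALUE → return 0.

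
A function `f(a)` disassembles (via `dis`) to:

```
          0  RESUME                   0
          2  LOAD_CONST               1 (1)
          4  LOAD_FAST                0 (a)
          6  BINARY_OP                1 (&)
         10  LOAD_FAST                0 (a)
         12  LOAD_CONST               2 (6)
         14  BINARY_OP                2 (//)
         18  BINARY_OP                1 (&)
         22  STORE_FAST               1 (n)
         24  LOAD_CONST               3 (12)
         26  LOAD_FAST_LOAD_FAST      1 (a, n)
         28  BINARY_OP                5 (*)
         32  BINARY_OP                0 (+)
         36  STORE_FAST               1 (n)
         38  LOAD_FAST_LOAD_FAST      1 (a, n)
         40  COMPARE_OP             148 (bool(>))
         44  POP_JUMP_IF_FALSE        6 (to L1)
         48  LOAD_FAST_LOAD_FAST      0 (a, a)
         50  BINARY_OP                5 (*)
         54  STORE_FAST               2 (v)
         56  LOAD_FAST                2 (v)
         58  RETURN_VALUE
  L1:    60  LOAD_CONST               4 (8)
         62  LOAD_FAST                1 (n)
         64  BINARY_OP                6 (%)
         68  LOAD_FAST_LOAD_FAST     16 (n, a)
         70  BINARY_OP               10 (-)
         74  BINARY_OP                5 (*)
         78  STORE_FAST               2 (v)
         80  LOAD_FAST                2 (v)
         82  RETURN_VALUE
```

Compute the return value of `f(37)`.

LOAD_CONST → push 1. Stack: [1]
LOAD_FAST a → push 37. Stack: [1, 37]
BINARY_OP & → 1 & 37 = 1. Stack: [1]
LOAD_FAST a → push 37. Stack: [1, 37]
LOAD_CONST → push 6. Stack: [1, 37, 6]
BINARY_OP // → 37 // 6 = 6. Stack: [1, 6]
BINARY_OP & → 1 & 6 = 0. Stack: [0]
STORE_FAST n → n=0. Stack: []
LOAD_CONST → push 12. Stack: [12]
LOAD_FAST_LOAD_FAST a,n → push 37,0. Stack: [12, 37, 0]
BINARY_OP * → 37 * 0 = 0. Stack: [12, 0]
BINARY_OP + → 12 + 0 = 12. Stack: [12]
STORE_FAST n → n=12. Stack: []
LOAD_FAST_LOAD_FAST a,n → push 37,12. Stack: [37, 12]
COMPARE_OP bool(>) → 37 vs 12 = True. Stack: [True]
POP_JUMP_IF_FALSE → pop True; no jump. Stack: []
LOAD_FAST_LOAD_FAST a,a → push 37,37. Stack: [37, 37]
BINARY_OP * → 37 * 37 = 1369. Stack: [1369]
STORE_FAST v → v=1369. Stack: []
LOAD_FAST v → push 1369. Stack: [1369]
RETURN_VALUE → return 1369.

1369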